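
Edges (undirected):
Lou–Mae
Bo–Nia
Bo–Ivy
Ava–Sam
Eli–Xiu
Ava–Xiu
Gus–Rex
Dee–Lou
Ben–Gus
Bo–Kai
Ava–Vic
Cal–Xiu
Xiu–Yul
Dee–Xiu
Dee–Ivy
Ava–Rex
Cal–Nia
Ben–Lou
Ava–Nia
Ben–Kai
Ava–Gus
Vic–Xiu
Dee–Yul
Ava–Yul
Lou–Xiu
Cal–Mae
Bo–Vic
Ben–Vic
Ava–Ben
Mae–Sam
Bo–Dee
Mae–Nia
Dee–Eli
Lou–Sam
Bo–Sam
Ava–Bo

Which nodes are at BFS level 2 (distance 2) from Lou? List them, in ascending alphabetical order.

Level 0: Lou
Level 1: Ben, Dee, Mae, Sam, Xiu
Level 2: Ava, Bo, Cal, Eli, Gus, Ivy, Kai, Nia, Vic, Yul
Level 3: Rex

Ava, Bo, Cal, Eli, Gus, Ivy, Kai, Nia, Vic, Yul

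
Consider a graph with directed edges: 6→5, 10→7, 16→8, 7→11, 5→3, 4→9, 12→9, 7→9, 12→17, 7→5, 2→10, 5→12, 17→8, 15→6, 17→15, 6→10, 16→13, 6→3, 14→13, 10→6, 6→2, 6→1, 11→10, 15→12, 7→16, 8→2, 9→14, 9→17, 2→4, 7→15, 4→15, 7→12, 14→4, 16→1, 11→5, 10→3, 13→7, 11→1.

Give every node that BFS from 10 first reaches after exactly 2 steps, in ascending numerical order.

Level 0: 10
Level 1: 3, 6, 7
Level 2: 1, 2, 5, 9, 11, 12, 15, 16
Level 3: 4, 8, 13, 14, 17

1, 2, 5, 9, 11, 12, 15, 16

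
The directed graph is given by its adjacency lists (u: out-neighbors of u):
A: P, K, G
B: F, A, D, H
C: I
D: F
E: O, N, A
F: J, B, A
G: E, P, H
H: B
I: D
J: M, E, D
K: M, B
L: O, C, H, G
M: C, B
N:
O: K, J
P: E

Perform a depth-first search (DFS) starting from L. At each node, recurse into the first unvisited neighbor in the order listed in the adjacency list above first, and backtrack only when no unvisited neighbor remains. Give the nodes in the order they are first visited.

L -> O -> K -> M -> C -> I -> D -> F -> J -> E -> N -> A -> P -> G -> H -> B

Visit L
L → O
O → K
K → M
M → C
C → I
I → D
D → F
F → J
J → E
E → N
E → A
A → P
A → G
G → H
H → B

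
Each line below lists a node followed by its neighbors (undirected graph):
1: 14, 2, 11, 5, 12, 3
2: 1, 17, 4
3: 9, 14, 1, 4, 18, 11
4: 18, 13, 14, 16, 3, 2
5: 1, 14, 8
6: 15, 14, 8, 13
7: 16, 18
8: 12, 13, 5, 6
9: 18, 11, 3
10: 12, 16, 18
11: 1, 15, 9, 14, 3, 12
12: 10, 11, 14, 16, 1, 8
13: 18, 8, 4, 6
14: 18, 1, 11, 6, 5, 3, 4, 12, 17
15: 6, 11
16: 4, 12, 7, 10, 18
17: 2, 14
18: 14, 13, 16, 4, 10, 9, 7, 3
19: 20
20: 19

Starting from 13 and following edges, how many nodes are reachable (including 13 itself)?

18

BFS from 13 visits: 13, 18, 8, 6, 4, 16, 14, 10, 9, 7, 3, 12, 5, 15, 2, 17, 11, 1
Reachable nodes: 18 of 20 total.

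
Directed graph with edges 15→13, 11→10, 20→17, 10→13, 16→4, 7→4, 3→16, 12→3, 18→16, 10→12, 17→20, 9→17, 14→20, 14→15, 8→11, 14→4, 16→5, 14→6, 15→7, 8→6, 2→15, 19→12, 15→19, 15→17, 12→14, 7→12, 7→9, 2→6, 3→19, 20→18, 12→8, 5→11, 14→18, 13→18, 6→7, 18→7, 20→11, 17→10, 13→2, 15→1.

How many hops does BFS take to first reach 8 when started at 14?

4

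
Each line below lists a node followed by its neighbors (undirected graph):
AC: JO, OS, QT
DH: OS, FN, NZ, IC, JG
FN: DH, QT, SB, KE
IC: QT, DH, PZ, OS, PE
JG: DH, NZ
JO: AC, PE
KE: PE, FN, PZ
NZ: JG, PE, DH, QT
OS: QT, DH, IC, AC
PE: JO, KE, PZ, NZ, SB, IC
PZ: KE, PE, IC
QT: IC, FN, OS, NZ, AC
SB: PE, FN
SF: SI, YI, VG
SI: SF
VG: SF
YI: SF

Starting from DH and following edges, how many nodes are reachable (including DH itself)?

BFS from DH visits: DH, OS, FN, NZ, IC, JG, QT, AC, SB, KE, PE, PZ, JO
Reachable nodes: 13 of 17 total.

13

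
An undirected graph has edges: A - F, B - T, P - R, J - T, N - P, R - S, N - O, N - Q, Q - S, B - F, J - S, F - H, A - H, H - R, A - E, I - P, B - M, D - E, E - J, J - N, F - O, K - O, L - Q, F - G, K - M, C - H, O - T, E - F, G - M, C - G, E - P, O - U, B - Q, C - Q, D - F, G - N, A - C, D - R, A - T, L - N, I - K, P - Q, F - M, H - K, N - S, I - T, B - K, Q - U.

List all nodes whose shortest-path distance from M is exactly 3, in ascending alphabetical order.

J, L, P, R, S, U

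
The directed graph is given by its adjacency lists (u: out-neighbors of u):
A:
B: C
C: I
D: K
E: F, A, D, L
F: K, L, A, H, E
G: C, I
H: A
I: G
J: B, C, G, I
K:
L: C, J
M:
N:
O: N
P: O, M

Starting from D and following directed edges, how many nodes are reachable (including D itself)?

2

BFS from D visits: D, K
Reachable nodes: 2 of 16 total.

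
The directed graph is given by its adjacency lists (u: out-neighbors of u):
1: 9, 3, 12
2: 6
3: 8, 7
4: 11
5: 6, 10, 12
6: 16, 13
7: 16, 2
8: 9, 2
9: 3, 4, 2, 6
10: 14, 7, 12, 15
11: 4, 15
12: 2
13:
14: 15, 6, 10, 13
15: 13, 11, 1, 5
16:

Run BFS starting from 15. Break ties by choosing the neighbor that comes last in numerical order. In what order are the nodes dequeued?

15 → 13 → 11 → 5 → 1 → 4 → 12 → 10 → 6 → 9 → 3 → 2 → 14 → 7 → 16 → 8

Visit 15; enqueue 13, 11, 5, 1 → queue [13, 11, 5, 1]
Visit 13 → queue [11, 5, 1]
Visit 11; enqueue 4 → queue [5, 1, 4]
Visit 5; enqueue 12, 10, 6 → queue [1, 4, 12, 10, 6]
Visit 1; enqueue 9, 3 → queue [4, 12, 10, 6, 9, 3]
Visit 4 → queue [12, 10, 6, 9, 3]
Visit 12; enqueue 2 → queue [10, 6, 9, 3, 2]
Visit 10; enqueue 14, 7 → queue [6, 9, 3, 2, 14, 7]
Visit 6; enqueue 16 → queue [9, 3, 2, 14, 7, 16]
Visit 9 → queue [3, 2, 14, 7, 16]
Visit 3; enqueue 8 → queue [2, 14, 7, 16, 8]
Visit 2 → queue [14, 7, 16, 8]
Visit 14 → queue [7, 16, 8]
Visit 7 → queue [16, 8]
Visit 16 → queue [8]
Visit 8 → queue []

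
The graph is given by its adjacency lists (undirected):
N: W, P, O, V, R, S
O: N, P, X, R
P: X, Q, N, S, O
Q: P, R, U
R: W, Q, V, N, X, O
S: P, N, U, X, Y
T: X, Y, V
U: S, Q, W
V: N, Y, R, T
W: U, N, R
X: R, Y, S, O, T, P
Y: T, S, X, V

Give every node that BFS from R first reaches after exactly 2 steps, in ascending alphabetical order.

Level 0: R
Level 1: N, O, Q, V, W, X
Level 2: P, S, T, U, Y

P, S, T, U, Y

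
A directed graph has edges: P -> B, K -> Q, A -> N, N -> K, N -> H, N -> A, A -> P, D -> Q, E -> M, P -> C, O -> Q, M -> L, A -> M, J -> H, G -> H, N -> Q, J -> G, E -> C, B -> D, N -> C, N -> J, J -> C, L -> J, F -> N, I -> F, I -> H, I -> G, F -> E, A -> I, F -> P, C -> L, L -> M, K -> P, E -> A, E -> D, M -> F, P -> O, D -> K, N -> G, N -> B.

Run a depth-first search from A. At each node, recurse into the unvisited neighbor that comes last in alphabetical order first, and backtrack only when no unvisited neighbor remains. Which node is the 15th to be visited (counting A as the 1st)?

D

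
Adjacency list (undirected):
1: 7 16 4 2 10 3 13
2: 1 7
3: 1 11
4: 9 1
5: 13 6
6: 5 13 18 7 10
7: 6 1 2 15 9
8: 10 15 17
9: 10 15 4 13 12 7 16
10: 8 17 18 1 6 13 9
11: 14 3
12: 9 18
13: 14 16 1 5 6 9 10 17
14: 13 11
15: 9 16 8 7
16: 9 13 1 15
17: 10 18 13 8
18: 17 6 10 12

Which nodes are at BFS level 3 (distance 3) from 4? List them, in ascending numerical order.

Level 0: 4
Level 1: 1, 9
Level 2: 2, 3, 7, 10, 12, 13, 15, 16
Level 3: 5, 6, 8, 11, 14, 17, 18

5, 6, 8, 11, 14, 17, 18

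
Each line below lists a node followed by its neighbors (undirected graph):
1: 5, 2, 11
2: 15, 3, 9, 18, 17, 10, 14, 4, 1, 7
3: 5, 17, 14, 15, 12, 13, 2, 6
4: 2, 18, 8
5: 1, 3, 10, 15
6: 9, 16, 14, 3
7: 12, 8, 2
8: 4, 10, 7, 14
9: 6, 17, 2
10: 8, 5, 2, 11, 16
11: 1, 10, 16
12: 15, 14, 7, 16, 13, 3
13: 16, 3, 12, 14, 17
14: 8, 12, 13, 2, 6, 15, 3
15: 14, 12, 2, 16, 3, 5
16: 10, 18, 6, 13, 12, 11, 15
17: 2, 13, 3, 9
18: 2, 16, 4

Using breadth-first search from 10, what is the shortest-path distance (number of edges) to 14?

2

Level 0: 10
Level 1: 2, 5, 8, 11, 16
Level 2: 1, 3, 4, 6, 7, 9, 12, 13, 14, 15, 17, 18
14 first appears at level 2.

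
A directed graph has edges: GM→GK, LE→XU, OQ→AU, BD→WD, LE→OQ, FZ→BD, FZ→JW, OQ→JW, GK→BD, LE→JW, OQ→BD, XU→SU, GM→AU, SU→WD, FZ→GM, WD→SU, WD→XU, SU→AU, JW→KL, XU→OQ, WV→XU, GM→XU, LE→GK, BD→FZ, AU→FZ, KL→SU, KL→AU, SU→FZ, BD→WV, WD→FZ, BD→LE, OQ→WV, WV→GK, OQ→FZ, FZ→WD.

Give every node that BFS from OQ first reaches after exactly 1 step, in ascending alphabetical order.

AU, BD, FZ, JW, WV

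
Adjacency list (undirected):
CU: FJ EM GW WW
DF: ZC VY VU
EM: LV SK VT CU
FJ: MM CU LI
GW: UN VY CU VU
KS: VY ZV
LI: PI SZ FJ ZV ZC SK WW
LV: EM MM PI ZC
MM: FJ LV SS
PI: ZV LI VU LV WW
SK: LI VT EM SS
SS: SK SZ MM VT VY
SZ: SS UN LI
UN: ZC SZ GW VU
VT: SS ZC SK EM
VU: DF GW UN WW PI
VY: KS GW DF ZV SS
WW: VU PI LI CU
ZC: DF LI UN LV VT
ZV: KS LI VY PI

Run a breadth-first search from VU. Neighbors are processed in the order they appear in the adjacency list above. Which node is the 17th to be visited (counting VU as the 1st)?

FJ

Visit VU; enqueue DF, GW, UN, WW, PI → queue [DF, GW, UN, WW, PI]
Visit DF; enqueue ZC, VY → queue [GW, UN, WW, PI, ZC, VY]
Visit GW; enqueue CU → queue [UN, WW, PI, ZC, VY, CU]
Visit UN; enqueue SZ → queue [WW, PI, ZC, VY, CU, SZ]
Visit WW; enqueue LI → queue [PI, ZC, VY, CU, SZ, LI]
Visit PI; enqueue ZV, LV → queue [ZC, VY, CU, SZ, LI, ZV, LV]
Visit ZC; enqueue VT → queue [VY, CU, SZ, LI, ZV, LV, VT]
Visit VY; enqueue KS, SS → queue [CU, SZ, LI, ZV, LV, VT, KS, SS]
Visit CU; enqueue FJ, EM → queue [SZ, LI, ZV, LV, VT, KS, SS, FJ, EM]
Visit SZ → queue [LI, ZV, LV, VT, KS, SS, FJ, EM]
Visit LI; enqueue SK → queue [ZV, LV, VT, KS, SS, FJ, EM, SK]
Visit ZV → queue [LV, VT, KS, SS, FJ, EM, SK]
Visit LV; enqueue MM → queue [VT, KS, SS, FJ, EM, SK, MM]
Visit VT → queue [KS, SS, FJ, EM, SK, MM]
Visit KS → queue [SS, FJ, EM, SK, MM]
Visit SS → queue [FJ, EM, SK, MM]
Visit FJ → queue [EM, SK, MM]
Visit EM → queue [SK, MM]
Visit SK → queue [MM]
Visit MM → queue []

Visit order: VU, DF, GW, UN, WW, PI, ZC, VY, CU, SZ, LI, ZV, LV, VT, KS, SS, FJ, EM, SK, MM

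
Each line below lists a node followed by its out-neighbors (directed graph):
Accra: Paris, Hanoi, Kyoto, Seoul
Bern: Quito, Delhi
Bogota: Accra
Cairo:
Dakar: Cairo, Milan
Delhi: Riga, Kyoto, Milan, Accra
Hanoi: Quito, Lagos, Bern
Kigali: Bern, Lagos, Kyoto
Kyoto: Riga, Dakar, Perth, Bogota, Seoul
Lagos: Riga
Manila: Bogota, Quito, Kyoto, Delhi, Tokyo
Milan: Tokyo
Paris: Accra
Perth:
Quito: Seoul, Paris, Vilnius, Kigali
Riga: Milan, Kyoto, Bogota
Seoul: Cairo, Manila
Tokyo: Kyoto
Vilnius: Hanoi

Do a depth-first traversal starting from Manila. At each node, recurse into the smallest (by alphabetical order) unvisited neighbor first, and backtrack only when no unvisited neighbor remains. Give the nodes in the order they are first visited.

Manila → Bogota → Accra → Hanoi → Bern → Delhi → Kyoto → Dakar → Cairo → Milan → Tokyo → Perth → Riga → Seoul → Quito → Kigali → Lagos → Paris → Vilnius

Visit Manila
Manila → Bogota
Bogota → Accra
Accra → Hanoi
Hanoi → Bern
Bern → Delhi
Delhi → Kyoto
Kyoto → Dakar
Dakar → Cairo
Dakar → Milan
Milan → Tokyo
Kyoto → Perth
Kyoto → Riga
Kyoto → Seoul
Bern → Quito
Quito → Kigali
Kigali → Lagos
Quito → Paris
Quito → Vilnius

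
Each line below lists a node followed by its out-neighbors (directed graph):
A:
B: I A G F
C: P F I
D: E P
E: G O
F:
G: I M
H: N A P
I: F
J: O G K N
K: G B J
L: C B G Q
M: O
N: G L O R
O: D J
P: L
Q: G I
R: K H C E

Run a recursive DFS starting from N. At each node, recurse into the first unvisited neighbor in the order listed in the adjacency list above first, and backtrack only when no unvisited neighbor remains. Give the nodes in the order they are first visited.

Visit N
N → G
G → I
I → F
G → M
M → O
O → D
D → E
D → P
P → L
L → C
L → B
B → A
L → Q
O → J
J → K
N → R
R → H

N G I F M O D E P L C B A Q J K R H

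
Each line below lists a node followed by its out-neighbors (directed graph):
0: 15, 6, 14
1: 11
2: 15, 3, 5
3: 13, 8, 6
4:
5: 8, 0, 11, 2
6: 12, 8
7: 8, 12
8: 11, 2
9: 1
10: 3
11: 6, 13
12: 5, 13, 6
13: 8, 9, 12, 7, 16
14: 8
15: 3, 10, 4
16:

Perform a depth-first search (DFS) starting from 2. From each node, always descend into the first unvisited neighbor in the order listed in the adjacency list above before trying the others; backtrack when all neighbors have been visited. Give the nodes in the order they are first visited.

Visit 2
2 → 15
15 → 3
3 → 13
13 → 8
8 → 11
11 → 6
6 → 12
12 → 5
5 → 0
0 → 14
13 → 9
9 → 1
13 → 7
13 → 16
15 → 10
15 → 4

2 15 3 13 8 11 6 12 5 0 14 9 1 7 16 10 4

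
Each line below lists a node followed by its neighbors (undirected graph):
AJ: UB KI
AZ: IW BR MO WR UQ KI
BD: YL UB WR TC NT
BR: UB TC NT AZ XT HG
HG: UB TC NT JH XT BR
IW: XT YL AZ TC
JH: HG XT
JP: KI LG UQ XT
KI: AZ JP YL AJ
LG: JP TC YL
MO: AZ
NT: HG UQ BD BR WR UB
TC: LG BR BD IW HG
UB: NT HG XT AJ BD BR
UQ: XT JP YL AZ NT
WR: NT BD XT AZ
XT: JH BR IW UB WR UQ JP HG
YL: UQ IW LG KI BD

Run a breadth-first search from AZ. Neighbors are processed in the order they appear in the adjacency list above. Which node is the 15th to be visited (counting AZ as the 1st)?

Visit AZ; enqueue IW, BR, MO, WR, UQ, KI → queue [IW, BR, MO, WR, UQ, KI]
Visit IW; enqueue XT, YL, TC → queue [BR, MO, WR, UQ, KI, XT, YL, TC]
Visit BR; enqueue UB, NT, HG → queue [MO, WR, UQ, KI, XT, YL, TC, UB, NT, HG]
Visit MO → queue [WR, UQ, KI, XT, YL, TC, UB, NT, HG]
Visit WR; enqueue BD → queue [UQ, KI, XT, YL, TC, UB, NT, HG, BD]
Visit UQ; enqueue JP → queue [KI, XT, YL, TC, UB, NT, HG, BD, JP]
Visit KI; enqueue AJ → queue [XT, YL, TC, UB, NT, HG, BD, JP, AJ]
Visit XT; enqueue JH → queue [YL, TC, UB, NT, HG, BD, JP, AJ, JH]
Visit YL; enqueue LG → queue [TC, UB, NT, HG, BD, JP, AJ, JH, LG]
Visit TC → queue [UB, NT, HG, BD, JP, AJ, JH, LG]
Visit UB → queue [NT, HG, BD, JP, AJ, JH, LG]
Visit NT → queue [HG, BD, JP, AJ, JH, LG]
Visit HG → queue [BD, JP, AJ, JH, LG]
Visit BD → queue [JP, AJ, JH, LG]
Visit JP → queue [AJ, JH, LG]
Visit AJ → queue [JH, LG]
Visit JH → queue [LG]
Visit LG → queue []

Visit order: AZ, IW, BR, MO, WR, UQ, KI, XT, YL, TC, UB, NT, HG, BD, JP, AJ, JH, LG

JP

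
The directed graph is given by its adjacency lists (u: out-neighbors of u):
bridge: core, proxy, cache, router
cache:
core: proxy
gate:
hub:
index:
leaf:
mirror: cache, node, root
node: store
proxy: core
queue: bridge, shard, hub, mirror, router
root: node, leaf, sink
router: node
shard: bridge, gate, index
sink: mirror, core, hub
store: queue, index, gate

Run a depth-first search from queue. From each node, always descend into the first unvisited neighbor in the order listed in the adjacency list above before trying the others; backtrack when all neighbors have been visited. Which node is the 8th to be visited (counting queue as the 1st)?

Visit queue
queue → bridge
bridge → core
core → proxy
bridge → cache
bridge → router
router → node
node → store
store → index
store → gate
queue → shard
queue → hub
queue → mirror
mirror → root
root → leaf
root → sink

Visit order: queue, bridge, core, proxy, cache, router, node, store, index, gate, shard, hub, mirror, root, leaf, sink

store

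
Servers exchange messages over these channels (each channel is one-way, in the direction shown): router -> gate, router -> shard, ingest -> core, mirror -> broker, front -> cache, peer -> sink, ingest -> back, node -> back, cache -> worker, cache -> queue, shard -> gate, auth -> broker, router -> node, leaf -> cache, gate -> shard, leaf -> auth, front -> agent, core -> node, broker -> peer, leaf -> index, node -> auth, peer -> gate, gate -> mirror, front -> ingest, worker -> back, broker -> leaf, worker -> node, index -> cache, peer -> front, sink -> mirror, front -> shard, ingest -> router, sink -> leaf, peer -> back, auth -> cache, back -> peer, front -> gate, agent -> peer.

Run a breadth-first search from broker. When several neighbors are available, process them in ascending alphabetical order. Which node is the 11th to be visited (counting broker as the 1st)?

queue

Visit broker; enqueue leaf, peer → queue [leaf, peer]
Visit leaf; enqueue auth, cache, index → queue [peer, auth, cache, index]
Visit peer; enqueue back, front, gate, sink → queue [auth, cache, index, back, front, gate, sink]
Visit auth → queue [cache, index, back, front, gate, sink]
Visit cache; enqueue queue, worker → queue [index, back, front, gate, sink, queue, worker]
Visit index → queue [back, front, gate, sink, queue, worker]
Visit back → queue [front, gate, sink, queue, worker]
Visit front; enqueue agent, ingest, shard → queue [gate, sink, queue, worker, agent, ingest, shard]
Visit gate; enqueue mirror → queue [sink, queue, worker, agent, ingest, shard, mirror]
Visit sink → queue [queue, worker, agent, ingest, shard, mirror]
Visit queue → queue [worker, agent, ingest, shard, mirror]
Visit worker; enqueue node → queue [agent, ingest, shard, mirror, node]
Visit agent → queue [ingest, shard, mirror, node]
Visit ingest; enqueue core, router → queue [shard, mirror, node, core, router]
Visit shard → queue [mirror, node, core, router]
Visit mirror → queue [node, core, router]
Visit node → queue [core, router]
Visit core → queue [router]
Visit router → queue []

Visit order: broker, leaf, peer, auth, cache, index, back, front, gate, sink, queue, worker, agent, ingest, shard, mirror, node, core, router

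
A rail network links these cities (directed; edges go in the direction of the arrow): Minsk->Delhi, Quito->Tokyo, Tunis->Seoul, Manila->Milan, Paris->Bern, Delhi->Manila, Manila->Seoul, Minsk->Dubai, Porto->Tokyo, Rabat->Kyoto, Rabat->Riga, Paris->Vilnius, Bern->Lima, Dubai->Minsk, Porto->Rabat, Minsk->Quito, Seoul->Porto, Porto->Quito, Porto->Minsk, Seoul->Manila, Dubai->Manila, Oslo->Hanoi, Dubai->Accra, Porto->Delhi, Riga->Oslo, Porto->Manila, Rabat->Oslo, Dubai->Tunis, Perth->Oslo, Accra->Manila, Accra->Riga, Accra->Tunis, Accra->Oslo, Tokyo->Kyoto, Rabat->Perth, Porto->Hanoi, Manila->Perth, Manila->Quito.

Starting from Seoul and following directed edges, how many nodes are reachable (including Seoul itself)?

17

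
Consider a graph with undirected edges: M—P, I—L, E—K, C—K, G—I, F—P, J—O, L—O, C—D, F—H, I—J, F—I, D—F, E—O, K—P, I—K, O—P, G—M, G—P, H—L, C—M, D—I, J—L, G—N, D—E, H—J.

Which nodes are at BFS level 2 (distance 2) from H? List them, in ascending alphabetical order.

D, I, O, P

Level 0: H
Level 1: F, J, L
Level 2: D, I, O, P
Level 3: C, E, G, K, M
Level 4: N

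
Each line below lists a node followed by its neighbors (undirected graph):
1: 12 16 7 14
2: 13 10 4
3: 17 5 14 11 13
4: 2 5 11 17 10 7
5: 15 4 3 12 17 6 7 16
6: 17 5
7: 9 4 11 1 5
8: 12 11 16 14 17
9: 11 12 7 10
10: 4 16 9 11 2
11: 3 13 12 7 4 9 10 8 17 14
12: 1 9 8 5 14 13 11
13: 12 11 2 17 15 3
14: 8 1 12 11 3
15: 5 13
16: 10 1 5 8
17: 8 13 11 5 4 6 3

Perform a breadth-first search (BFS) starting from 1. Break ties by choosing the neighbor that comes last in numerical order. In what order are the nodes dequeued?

Visit 1; enqueue 16, 14, 12, 7 → queue [16, 14, 12, 7]
Visit 16; enqueue 10, 8, 5 → queue [14, 12, 7, 10, 8, 5]
Visit 14; enqueue 11, 3 → queue [12, 7, 10, 8, 5, 11, 3]
Visit 12; enqueue 13, 9 → queue [7, 10, 8, 5, 11, 3, 13, 9]
Visit 7; enqueue 4 → queue [10, 8, 5, 11, 3, 13, 9, 4]
Visit 10; enqueue 2 → queue [8, 5, 11, 3, 13, 9, 4, 2]
Visit 8; enqueue 17 → queue [5, 11, 3, 13, 9, 4, 2, 17]
Visit 5; enqueue 15, 6 → queue [11, 3, 13, 9, 4, 2, 17, 15, 6]
Visit 11 → queue [3, 13, 9, 4, 2, 17, 15, 6]
Visit 3 → queue [13, 9, 4, 2, 17, 15, 6]
Visit 13 → queue [9, 4, 2, 17, 15, 6]
Visit 9 → queue [4, 2, 17, 15, 6]
Visit 4 → queue [2, 17, 15, 6]
Visit 2 → queue [17, 15, 6]
Visit 17 → queue [15, 6]
Visit 15 → queue [6]
Visit 6 → queue []

1 -> 16 -> 14 -> 12 -> 7 -> 10 -> 8 -> 5 -> 11 -> 3 -> 13 -> 9 -> 4 -> 2 -> 17 -> 15 -> 6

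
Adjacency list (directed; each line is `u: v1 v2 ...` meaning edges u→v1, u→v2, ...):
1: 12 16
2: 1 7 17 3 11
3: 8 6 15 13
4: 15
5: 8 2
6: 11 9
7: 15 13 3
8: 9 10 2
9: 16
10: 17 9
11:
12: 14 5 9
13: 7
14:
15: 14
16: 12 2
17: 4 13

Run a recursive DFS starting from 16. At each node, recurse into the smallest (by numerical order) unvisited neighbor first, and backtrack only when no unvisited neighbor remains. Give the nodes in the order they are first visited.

16 2 1 12 5 8 9 10 17 4 15 14 13 7 3 6 11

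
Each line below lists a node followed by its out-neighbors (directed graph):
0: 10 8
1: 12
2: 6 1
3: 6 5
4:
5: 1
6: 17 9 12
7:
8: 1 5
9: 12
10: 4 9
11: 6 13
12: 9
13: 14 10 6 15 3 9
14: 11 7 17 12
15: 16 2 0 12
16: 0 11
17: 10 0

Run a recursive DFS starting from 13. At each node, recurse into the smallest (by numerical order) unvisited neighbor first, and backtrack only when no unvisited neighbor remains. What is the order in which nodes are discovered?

13, 3, 5, 1, 12, 9, 6, 17, 0, 8, 10, 4, 14, 7, 11, 15, 2, 16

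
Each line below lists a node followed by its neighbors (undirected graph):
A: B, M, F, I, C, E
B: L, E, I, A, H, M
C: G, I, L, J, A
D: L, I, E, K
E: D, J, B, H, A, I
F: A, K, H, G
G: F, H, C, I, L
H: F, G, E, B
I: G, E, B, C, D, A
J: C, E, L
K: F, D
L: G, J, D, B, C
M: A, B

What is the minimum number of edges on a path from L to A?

2

Level 0: L
Level 1: B, C, D, G, J
Level 2: A, E, F, H, I, K, M
A first appears at level 2.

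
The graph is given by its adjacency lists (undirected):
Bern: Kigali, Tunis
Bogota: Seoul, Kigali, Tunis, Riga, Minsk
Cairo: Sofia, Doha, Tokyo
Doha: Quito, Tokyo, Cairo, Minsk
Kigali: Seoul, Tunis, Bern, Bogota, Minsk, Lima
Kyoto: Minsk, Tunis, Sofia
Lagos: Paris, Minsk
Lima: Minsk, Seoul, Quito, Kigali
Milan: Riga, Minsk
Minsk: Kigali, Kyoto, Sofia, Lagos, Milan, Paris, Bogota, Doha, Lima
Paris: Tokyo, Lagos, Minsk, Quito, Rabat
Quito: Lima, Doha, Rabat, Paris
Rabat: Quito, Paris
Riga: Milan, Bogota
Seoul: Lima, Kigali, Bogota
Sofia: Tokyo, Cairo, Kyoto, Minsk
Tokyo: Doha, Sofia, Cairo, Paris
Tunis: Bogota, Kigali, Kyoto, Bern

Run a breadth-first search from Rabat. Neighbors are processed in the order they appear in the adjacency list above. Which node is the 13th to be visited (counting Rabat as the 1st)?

Kyoto

Visit Rabat; enqueue Quito, Paris → queue [Quito, Paris]
Visit Quito; enqueue Lima, Doha → queue [Paris, Lima, Doha]
Visit Paris; enqueue Tokyo, Lagos, Minsk → queue [Lima, Doha, Tokyo, Lagos, Minsk]
Visit Lima; enqueue Seoul, Kigali → queue [Doha, Tokyo, Lagos, Minsk, Seoul, Kigali]
Visit Doha; enqueue Cairo → queue [Tokyo, Lagos, Minsk, Seoul, Kigali, Cairo]
Visit Tokyo; enqueue Sofia → queue [Lagos, Minsk, Seoul, Kigali, Cairo, Sofia]
Visit Lagos → queue [Minsk, Seoul, Kigali, Cairo, Sofia]
Visit Minsk; enqueue Kyoto, Milan, Bogota → queue [Seoul, Kigali, Cairo, Sofia, Kyoto, Milan, Bogota]
Visit Seoul → queue [Kigali, Cairo, Sofia, Kyoto, Milan, Bogota]
Visit Kigali; enqueue Tunis, Bern → queue [Cairo, Sofia, Kyoto, Milan, Bogota, Tunis, Bern]
Visit Cairo → queue [Sofia, Kyoto, Milan, Bogota, Tunis, Bern]
Visit Sofia → queue [Kyoto, Milan, Bogota, Tunis, Bern]
Visit Kyoto → queue [Milan, Bogota, Tunis, Bern]
Visit Milan; enqueue Riga → queue [Bogota, Tunis, Bern, Riga]
Visit Bogota → queue [Tunis, Bern, Riga]
Visit Tunis → queue [Bern, Riga]
Visit Bern → queue [Riga]
Visit Riga → queue []

Visit order: Rabat, Quito, Paris, Lima, Doha, Tokyo, Lagos, Minsk, Seoul, Kigali, Cairo, Sofia, Kyoto, Milan, Bogota, Tunis, Bern, Riga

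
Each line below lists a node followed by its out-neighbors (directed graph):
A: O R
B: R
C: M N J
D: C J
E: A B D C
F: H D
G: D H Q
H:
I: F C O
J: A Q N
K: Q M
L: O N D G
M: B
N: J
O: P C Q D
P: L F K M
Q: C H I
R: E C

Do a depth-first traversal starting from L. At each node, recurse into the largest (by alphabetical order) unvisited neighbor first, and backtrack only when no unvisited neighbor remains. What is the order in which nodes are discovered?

L -> O -> Q -> I -> F -> H -> D -> J -> N -> A -> R -> E -> C -> M -> B -> P -> K -> G

Visit L
L → O
O → Q
Q → I
I → F
F → H
F → D
D → J
J → N
J → A
A → R
R → E
E → C
C → M
M → B
O → P
P → K
L → G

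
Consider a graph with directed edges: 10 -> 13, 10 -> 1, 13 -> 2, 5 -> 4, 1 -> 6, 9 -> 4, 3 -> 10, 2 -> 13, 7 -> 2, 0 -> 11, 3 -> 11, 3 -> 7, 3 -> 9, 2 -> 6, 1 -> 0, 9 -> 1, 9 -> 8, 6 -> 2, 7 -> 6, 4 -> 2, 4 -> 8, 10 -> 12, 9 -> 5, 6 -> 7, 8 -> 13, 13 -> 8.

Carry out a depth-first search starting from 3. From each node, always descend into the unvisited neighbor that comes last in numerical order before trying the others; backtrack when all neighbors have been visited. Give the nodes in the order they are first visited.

3 11 10 13 8 2 6 7 12 1 0 9 5 4

Visit 3
3 → 11
3 → 10
10 → 13
13 → 8
13 → 2
2 → 6
6 → 7
10 → 12
10 → 1
1 → 0
3 → 9
9 → 5
5 → 4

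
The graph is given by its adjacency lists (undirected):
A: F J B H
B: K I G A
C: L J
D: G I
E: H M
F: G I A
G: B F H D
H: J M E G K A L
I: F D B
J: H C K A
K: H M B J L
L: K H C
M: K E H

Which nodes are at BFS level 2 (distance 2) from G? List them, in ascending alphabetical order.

A, E, I, J, K, L, M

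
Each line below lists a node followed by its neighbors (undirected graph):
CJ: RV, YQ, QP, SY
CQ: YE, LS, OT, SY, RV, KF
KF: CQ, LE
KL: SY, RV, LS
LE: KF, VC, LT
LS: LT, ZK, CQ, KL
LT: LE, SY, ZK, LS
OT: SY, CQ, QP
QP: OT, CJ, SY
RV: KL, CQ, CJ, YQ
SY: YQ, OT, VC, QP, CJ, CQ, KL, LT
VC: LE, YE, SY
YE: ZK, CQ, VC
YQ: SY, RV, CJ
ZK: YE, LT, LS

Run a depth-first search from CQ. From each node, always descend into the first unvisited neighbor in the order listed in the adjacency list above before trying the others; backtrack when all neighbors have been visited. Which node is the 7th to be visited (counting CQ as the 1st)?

VC

Visit CQ
CQ → YE
YE → ZK
ZK → LT
LT → LE
LE → KF
LE → VC
VC → SY
SY → YQ
YQ → RV
RV → KL
KL → LS
RV → CJ
CJ → QP
QP → OT

Visit order: CQ, YE, ZK, LT, LE, KF, VC, SY, YQ, RV, KL, LS, CJ, QP, OT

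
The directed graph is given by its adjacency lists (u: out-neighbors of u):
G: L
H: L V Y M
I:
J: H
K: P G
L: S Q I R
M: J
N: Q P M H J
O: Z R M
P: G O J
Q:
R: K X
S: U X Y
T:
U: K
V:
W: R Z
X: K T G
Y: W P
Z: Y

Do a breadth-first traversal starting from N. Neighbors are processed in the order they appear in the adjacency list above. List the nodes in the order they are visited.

Visit N; enqueue Q, P, M, H, J → queue [Q, P, M, H, J]
Visit Q → queue [P, M, H, J]
Visit P; enqueue G, O → queue [M, H, J, G, O]
Visit M → queue [H, J, G, O]
Visit H; enqueue L, V, Y → queue [J, G, O, L, V, Y]
Visit J → queue [G, O, L, V, Y]
Visit G → queue [O, L, V, Y]
Visit O; enqueue Z, R → queue [L, V, Y, Z, R]
Visit L; enqueue S, I → queue [V, Y, Z, R, S, I]
Visit V → queue [Y, Z, R, S, I]
Visit Y; enqueue W → queue [Z, R, S, I, W]
Visit Z → queue [R, S, I, W]
Visit R; enqueue K, X → queue [S, I, W, K, X]
Visit S; enqueue U → queue [I, W, K, X, U]
Visit I → queue [W, K, X, U]
Visit W → queue [K, X, U]
Visit K → queue [X, U]
Visit X; enqueue T → queue [U, T]
Visit U → queue [T]
Visit T → queue []

N → Q → P → M → H → J → G → O → L → V → Y → Z → R → S → I → W → K → X → U → T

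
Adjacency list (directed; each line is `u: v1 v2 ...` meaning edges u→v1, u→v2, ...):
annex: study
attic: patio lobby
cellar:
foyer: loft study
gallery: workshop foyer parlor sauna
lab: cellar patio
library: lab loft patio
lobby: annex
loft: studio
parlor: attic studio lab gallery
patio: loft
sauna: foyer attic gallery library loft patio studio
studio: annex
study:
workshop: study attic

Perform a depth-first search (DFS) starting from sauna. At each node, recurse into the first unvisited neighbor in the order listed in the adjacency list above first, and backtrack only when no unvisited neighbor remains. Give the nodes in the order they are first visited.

sauna, foyer, loft, studio, annex, study, attic, patio, lobby, gallery, workshop, parlor, lab, cellar, library

Visit sauna
sauna → foyer
foyer → loft
loft → studio
studio → annex
annex → study
sauna → attic
attic → patio
attic → lobby
sauna → gallery
gallery → workshop
gallery → parlor
parlor → lab
lab → cellar
sauna → library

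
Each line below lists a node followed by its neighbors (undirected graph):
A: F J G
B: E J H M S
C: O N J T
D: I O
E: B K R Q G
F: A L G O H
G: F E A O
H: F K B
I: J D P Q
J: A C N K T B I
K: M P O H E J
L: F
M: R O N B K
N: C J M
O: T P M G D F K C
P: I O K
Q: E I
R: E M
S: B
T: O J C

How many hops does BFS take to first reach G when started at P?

2

Level 0: P
Level 1: I, K, O
Level 2: C, D, E, F, G, H, J, M, Q, T
Level 3: A, B, L, N, R
Level 4: S
G first appears at level 2.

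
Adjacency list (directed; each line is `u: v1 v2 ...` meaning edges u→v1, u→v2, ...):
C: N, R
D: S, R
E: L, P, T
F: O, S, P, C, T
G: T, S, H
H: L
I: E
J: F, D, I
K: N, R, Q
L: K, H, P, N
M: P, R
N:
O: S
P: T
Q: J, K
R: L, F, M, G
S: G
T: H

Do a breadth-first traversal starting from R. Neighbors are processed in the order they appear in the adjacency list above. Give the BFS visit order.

Visit R; enqueue L, F, M, G → queue [L, F, M, G]
Visit L; enqueue K, H, P, N → queue [F, M, G, K, H, P, N]
Visit F; enqueue O, S, C, T → queue [M, G, K, H, P, N, O, S, C, T]
Visit M → queue [G, K, H, P, N, O, S, C, T]
Visit G → queue [K, H, P, N, O, S, C, T]
Visit K; enqueue Q → queue [H, P, N, O, S, C, T, Q]
Visit H → queue [P, N, O, S, C, T, Q]
Visit P → queue [N, O, S, C, T, Q]
Visit N → queue [O, S, C, T, Q]
Visit O → queue [S, C, T, Q]
Visit S → queue [C, T, Q]
Visit C → queue [T, Q]
Visit T → queue [Q]
Visit Q; enqueue J → queue [J]
Visit J; enqueue D, I → queue [D, I]
Visit D → queue [I]
Visit I; enqueue E → queue [E]
Visit E → queue []

R L F M G K H P N O S C T Q J D I E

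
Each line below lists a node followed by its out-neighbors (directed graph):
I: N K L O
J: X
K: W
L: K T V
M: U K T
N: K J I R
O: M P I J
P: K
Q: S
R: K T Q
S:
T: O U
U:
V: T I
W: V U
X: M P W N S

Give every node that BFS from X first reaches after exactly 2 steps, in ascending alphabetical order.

I, J, K, R, T, U, V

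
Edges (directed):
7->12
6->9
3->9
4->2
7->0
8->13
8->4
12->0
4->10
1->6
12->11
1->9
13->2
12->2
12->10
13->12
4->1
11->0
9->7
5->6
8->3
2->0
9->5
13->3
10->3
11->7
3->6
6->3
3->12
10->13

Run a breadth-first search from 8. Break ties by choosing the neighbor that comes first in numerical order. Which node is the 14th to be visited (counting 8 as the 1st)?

11

Visit 8; enqueue 3, 4, 13 → queue [3, 4, 13]
Visit 3; enqueue 6, 9, 12 → queue [4, 13, 6, 9, 12]
Visit 4; enqueue 1, 2, 10 → queue [13, 6, 9, 12, 1, 2, 10]
Visit 13 → queue [6, 9, 12, 1, 2, 10]
Visit 6 → queue [9, 12, 1, 2, 10]
Visit 9; enqueue 5, 7 → queue [12, 1, 2, 10, 5, 7]
Visit 12; enqueue 0, 11 → queue [1, 2, 10, 5, 7, 0, 11]
Visit 1 → queue [2, 10, 5, 7, 0, 11]
Visit 2 → queue [10, 5, 7, 0, 11]
Visit 10 → queue [5, 7, 0, 11]
Visit 5 → queue [7, 0, 11]
Visit 7 → queue [0, 11]
Visit 0 → queue [11]
Visit 11 → queue []

Visit order: 8, 3, 4, 13, 6, 9, 12, 1, 2, 10, 5, 7, 0, 11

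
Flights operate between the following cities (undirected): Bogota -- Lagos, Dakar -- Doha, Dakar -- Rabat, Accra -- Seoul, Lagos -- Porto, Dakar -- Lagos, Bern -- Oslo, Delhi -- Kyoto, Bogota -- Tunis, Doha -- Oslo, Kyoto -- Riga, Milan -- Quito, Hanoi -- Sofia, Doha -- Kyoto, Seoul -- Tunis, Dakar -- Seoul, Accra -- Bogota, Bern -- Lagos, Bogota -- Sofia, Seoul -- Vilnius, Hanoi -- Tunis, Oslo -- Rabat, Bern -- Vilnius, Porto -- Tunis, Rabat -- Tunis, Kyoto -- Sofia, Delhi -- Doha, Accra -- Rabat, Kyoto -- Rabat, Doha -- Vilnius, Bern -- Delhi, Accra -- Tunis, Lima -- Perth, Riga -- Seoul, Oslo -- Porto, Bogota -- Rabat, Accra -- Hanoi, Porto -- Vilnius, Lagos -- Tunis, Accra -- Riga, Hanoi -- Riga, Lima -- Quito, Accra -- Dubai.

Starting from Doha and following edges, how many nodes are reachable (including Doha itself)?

18

BFS from Doha visits: Doha, Vilnius, Oslo, Kyoto, Delhi, Dakar, Seoul, Porto, Bern, Rabat, Sofia, Riga, Lagos, Tunis, Accra, Bogota, Hanoi, Dubai
Reachable nodes: 18 of 22 total.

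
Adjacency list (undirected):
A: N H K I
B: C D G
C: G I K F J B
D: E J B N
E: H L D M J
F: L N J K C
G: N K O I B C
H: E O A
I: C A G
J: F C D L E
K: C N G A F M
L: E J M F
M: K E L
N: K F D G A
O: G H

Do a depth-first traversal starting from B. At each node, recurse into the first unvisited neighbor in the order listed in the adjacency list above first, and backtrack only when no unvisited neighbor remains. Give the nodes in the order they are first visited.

B, C, G, N, K, A, H, E, L, J, F, D, M, O, I

Visit B
B → C
C → G
G → N
N → K
K → A
A → H
H → E
E → L
L → J
J → F
J → D
L → M
H → O
A → I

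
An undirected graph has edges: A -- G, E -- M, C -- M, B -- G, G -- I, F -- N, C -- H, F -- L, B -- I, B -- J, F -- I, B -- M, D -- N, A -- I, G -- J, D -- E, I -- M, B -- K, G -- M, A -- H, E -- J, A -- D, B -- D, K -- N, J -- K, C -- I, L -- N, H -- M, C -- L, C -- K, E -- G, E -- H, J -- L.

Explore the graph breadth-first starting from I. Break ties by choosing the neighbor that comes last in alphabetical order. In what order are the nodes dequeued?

I → M → G → F → C → B → A → H → E → J → N → L → K → D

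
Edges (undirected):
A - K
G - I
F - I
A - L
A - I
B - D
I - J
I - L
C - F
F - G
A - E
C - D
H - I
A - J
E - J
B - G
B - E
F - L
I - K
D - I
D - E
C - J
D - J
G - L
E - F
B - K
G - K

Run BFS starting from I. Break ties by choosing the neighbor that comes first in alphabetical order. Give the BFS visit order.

Visit I; enqueue A, D, F, G, H, J, K, L → queue [A, D, F, G, H, J, K, L]
Visit A; enqueue E → queue [D, F, G, H, J, K, L, E]
Visit D; enqueue B, C → queue [F, G, H, J, K, L, E, B, C]
Visit F → queue [G, H, J, K, L, E, B, C]
Visit G → queue [H, J, K, L, E, B, C]
Visit H → queue [J, K, L, E, B, C]
Visit J → queue [K, L, E, B, C]
Visit K → queue [L, E, B, C]
Visit L → queue [E, B, C]
Visit E → queue [B, C]
Visit B → queue [C]
Visit C → queue []

I -> A -> D -> F -> G -> H -> J -> K -> L -> E -> B -> C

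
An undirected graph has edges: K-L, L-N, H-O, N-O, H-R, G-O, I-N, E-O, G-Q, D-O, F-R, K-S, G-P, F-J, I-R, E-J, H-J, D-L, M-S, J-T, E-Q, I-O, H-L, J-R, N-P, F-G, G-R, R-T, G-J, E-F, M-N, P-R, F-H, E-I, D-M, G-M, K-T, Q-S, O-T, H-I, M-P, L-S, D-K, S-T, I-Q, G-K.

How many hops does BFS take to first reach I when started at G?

Level 0: G
Level 1: F, J, K, M, O, P, Q, R
Level 2: D, E, H, I, L, N, S, T
I first appears at level 2.

2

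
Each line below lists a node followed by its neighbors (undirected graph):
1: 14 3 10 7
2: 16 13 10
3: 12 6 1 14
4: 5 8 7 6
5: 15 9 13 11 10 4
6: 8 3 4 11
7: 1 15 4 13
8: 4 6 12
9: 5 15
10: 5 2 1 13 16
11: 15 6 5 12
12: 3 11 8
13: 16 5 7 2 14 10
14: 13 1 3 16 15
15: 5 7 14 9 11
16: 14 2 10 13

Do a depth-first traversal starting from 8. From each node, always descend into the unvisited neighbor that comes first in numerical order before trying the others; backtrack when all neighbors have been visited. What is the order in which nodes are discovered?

Visit 8
8 → 4
4 → 5
5 → 9
9 → 15
15 → 7
7 → 1
1 → 3
3 → 6
6 → 11
11 → 12
3 → 14
14 → 13
13 → 2
2 → 10
10 → 16

8 -> 4 -> 5 -> 9 -> 15 -> 7 -> 1 -> 3 -> 6 -> 11 -> 12 -> 14 -> 13 -> 2 -> 10 -> 16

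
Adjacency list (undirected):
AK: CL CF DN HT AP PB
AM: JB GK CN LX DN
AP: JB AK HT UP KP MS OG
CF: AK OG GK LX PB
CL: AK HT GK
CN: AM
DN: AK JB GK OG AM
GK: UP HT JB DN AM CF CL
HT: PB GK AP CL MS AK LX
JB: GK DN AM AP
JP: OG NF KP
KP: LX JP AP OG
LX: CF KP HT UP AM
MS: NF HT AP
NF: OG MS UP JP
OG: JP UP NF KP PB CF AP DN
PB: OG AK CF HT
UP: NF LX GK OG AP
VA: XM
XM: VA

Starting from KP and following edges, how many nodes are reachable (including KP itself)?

BFS from KP visits: KP, OG, LX, JP, AP, UP, PB, NF, DN, CF, HT, AM, MS, JB, AK, GK, CL, CN
Reachable nodes: 18 of 20 total.

18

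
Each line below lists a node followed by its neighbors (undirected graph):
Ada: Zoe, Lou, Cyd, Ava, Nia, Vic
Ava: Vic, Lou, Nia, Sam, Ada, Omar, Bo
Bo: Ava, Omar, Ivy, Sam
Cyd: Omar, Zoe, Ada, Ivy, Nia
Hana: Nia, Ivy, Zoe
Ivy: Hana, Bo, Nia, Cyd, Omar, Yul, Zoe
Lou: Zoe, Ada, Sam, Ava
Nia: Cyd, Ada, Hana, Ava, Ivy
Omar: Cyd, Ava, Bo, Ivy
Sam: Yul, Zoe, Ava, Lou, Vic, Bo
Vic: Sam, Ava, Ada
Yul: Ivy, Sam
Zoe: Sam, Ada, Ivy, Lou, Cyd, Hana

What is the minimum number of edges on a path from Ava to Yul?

2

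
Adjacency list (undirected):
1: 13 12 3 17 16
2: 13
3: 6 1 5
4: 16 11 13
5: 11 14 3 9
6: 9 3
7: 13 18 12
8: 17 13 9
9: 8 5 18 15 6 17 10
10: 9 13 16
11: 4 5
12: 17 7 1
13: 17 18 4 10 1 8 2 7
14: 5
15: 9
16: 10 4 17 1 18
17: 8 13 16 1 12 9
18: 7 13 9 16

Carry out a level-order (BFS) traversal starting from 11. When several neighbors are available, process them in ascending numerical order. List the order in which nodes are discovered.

11 → 4 → 5 → 13 → 16 → 3 → 9 → 14 → 1 → 2 → 7 → 8 → 10 → 17 → 18 → 6 → 15 → 12

Visit 11; enqueue 4, 5 → queue [4, 5]
Visit 4; enqueue 13, 16 → queue [5, 13, 16]
Visit 5; enqueue 3, 9, 14 → queue [13, 16, 3, 9, 14]
Visit 13; enqueue 1, 2, 7, 8, 10, 17, 18 → queue [16, 3, 9, 14, 1, 2, 7, 8, 10, 17, 18]
Visit 16 → queue [3, 9, 14, 1, 2, 7, 8, 10, 17, 18]
Visit 3; enqueue 6 → queue [9, 14, 1, 2, 7, 8, 10, 17, 18, 6]
Visit 9; enqueue 15 → queue [14, 1, 2, 7, 8, 10, 17, 18, 6, 15]
Visit 14 → queue [1, 2, 7, 8, 10, 17, 18, 6, 15]
Visit 1; enqueue 12 → queue [2, 7, 8, 10, 17, 18, 6, 15, 12]
Visit 2 → queue [7, 8, 10, 17, 18, 6, 15, 12]
Visit 7 → queue [8, 10, 17, 18, 6, 15, 12]
Visit 8 → queue [10, 17, 18, 6, 15, 12]
Visit 10 → queue [17, 18, 6, 15, 12]
Visit 17 → queue [18, 6, 15, 12]
Visit 18 → queue [6, 15, 12]
Visit 6 → queue [15, 12]
Visit 15 → queue [12]
Visit 12 → queue []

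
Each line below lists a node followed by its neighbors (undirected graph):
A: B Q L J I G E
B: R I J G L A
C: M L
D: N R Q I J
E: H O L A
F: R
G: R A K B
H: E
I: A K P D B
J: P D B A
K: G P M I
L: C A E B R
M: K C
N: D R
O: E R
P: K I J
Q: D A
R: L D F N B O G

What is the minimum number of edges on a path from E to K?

Level 0: E
Level 1: A, H, L, O
Level 2: B, C, G, I, J, Q, R
Level 3: D, F, K, M, N, P
K first appears at level 3.

3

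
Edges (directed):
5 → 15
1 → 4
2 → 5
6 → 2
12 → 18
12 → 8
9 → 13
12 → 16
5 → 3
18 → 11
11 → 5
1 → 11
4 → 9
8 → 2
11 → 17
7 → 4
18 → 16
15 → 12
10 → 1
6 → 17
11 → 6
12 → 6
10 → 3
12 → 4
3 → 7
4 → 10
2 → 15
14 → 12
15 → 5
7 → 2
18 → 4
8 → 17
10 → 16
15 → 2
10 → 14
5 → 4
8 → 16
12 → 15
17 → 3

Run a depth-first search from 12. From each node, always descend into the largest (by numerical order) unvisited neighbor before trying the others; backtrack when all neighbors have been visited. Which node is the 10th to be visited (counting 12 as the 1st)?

14

Visit 12
12 → 18
18 → 16
18 → 11
11 → 17
17 → 3
3 → 7
7 → 4
4 → 10
10 → 14
10 → 1
4 → 9
9 → 13
7 → 2
2 → 15
15 → 5
11 → 6
12 → 8

Visit order: 12, 18, 16, 11, 17, 3, 7, 4, 10, 14, 1, 9, 13, 2, 15, 5, 6, 8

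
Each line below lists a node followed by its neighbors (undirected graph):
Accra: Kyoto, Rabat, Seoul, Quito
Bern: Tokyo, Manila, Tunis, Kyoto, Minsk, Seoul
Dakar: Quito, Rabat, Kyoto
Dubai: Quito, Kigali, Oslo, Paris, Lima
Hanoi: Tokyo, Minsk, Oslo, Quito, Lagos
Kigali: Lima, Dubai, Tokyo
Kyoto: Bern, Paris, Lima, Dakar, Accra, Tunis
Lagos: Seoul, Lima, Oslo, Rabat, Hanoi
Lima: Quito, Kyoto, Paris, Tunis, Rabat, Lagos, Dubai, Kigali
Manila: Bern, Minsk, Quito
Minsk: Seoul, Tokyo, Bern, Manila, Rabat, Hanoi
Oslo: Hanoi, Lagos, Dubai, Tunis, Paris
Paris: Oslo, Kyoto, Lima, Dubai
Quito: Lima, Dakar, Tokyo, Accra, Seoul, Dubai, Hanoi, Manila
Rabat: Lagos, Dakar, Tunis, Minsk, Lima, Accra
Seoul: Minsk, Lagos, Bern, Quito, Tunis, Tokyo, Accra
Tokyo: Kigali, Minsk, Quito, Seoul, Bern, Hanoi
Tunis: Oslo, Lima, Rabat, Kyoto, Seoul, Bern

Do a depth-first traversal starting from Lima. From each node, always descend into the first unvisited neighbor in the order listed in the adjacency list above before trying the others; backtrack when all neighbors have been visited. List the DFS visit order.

Lima → Quito → Dakar → Rabat → Lagos → Seoul → Minsk → Tokyo → Kigali → Dubai → Oslo → Hanoi → Tunis → Kyoto → Bern → Manila → Paris → Accra

Visit Lima
Lima → Quito
Quito → Dakar
Dakar → Rabat
Rabat → Lagos
Lagos → Seoul
Seoul → Minsk
Minsk → Tokyo
Tokyo → Kigali
Kigali → Dubai
Dubai → Oslo
Oslo → Hanoi
Oslo → Tunis
Tunis → Kyoto
Kyoto → Bern
Bern → Manila
Kyoto → Paris
Kyoto → Accra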